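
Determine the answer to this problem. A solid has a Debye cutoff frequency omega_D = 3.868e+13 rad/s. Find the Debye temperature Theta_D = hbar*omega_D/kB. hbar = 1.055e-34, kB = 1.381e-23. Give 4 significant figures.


Step 1: hbar*omega_D = 1.055e-34 * 3.868e+13 = 4.081e-21 J
Step 2: Theta_D = 4.081e-21 / 1.381e-23
Step 3: Theta_D = 295.5 K

295.5


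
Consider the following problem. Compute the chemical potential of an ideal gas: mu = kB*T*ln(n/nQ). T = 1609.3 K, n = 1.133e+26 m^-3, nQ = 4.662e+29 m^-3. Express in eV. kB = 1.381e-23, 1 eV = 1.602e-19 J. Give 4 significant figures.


Step 1: n/nQ = 1.133e+26/4.662e+29 = 0.000243
Step 2: ln(n/nQ) = -8.322
Step 3: mu = kB*T*ln(n/nQ) = 2.222e-20*-8.322 = -1.85e-19 J
Step 4: Convert to eV: -1.85e-19/1.602e-19 = -1.155 eV

-1.155


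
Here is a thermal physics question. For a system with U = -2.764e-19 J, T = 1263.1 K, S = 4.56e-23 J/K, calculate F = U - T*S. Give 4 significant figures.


Step 1: T*S = 1263.1 * 4.56e-23 = 5.76e-20 J
Step 2: F = U - T*S = -2.764e-19 - 5.76e-20
Step 3: F = -3.34e-19 J

-3.34e-19


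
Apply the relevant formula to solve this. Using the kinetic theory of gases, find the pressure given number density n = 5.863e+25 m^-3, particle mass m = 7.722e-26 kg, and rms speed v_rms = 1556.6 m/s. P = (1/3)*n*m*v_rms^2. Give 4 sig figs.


Step 1: v_rms^2 = 1556.6^2 = 2.423e+06
Step 2: n*m = 5.863e+25*7.722e-26 = 4.527
Step 3: P = (1/3)*4.527*2.423e+06 = 3.657e+06 Pa

3.657e+06


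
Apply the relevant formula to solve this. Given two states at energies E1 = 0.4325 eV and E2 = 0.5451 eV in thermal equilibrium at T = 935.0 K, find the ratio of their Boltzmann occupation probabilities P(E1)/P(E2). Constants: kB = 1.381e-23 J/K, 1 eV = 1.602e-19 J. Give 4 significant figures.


Step 1: Compute energy difference dE = E1 - E2 = 0.4325 - 0.5451 = -0.1126 eV
Step 2: Convert to Joules: dE_J = -0.1126 * 1.602e-19 = -1.804e-20 J
Step 3: Compute exponent = -dE_J / (kB * T) = -(-1.804e-20) / (1.381e-23 * 935.0) = 1.397
Step 4: P(E1)/P(E2) = exp(1.397) = 4.043

4.043


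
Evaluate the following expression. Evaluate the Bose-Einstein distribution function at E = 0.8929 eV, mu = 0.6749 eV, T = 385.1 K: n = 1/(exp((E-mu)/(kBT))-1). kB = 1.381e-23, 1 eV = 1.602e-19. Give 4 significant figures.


Step 1: (E - mu) = 0.218 eV
Step 2: x = (E-mu)*eV/(kB*T) = 0.218*1.602e-19/(1.381e-23*385.1) = 6.567
Step 3: exp(x) = 711.1
Step 4: n = 1/(exp(x)-1) = 0.001408

0.001408


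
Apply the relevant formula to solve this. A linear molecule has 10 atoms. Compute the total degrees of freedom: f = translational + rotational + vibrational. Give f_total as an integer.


Step 1: Translational DOF = 3
Step 2: Rotational DOF (linear) = 2
Step 3: Vibrational DOF = 3*10 - 5 = 25
Step 4: Total = 3 + 2 + 25 = 30

30


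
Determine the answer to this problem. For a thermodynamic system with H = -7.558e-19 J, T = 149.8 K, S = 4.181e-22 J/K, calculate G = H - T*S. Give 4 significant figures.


Step 1: T*S = 149.8 * 4.181e-22 = 6.263e-20 J
Step 2: G = H - T*S = -7.558e-19 - 6.263e-20
Step 3: G = -8.184e-19 J

-8.184e-19


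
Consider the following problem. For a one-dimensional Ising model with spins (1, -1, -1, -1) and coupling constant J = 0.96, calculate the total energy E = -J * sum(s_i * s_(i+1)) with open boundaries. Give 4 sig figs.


Step 1: Nearest-neighbor products: -1, 1, 1
Step 2: Sum of products = 1
Step 3: E = -0.96 * 1 = -0.96

-0.96


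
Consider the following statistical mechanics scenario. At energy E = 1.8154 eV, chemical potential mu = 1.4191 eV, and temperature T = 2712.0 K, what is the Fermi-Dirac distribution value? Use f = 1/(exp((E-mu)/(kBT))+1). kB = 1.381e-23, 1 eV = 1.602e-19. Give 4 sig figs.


Step 1: (E - mu) = 1.8154 - 1.4191 = 0.3963 eV
Step 2: Convert: (E-mu)*eV = 6.349e-20 J
Step 3: x = (E-mu)*eV/(kB*T) = 1.695
Step 4: f = 1/(exp(1.695)+1) = 0.1551

0.1551


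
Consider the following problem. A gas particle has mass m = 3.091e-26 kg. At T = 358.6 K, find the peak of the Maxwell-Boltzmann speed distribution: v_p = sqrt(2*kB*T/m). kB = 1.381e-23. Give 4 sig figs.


Step 1: Numerator = 2*kB*T = 2*1.381e-23*358.6 = 9.905e-21
Step 2: Ratio = 9.905e-21 / 3.091e-26 = 3.204e+05
Step 3: v_p = sqrt(3.204e+05) = 566.1 m/s

566.1


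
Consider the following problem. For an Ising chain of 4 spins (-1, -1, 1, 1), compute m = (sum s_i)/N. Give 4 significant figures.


Step 1: Count up spins (+1): 2, down spins (-1): 2
Step 2: Total magnetization M = 2 - 2 = 0
Step 3: m = M/N = 0/4 = 0

0


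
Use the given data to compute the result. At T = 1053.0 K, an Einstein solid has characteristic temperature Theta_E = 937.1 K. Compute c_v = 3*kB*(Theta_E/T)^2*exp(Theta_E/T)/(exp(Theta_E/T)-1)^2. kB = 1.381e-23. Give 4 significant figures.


Step 1: x = Theta_E/T = 937.1/1053.0 = 0.8899
Step 2: x^2 = 0.792
Step 3: exp(x) = 2.435
Step 4: c_v = 3*1.381e-23*0.792*2.435/(2.435-1)^2 = 3.88e-23

3.88e-23


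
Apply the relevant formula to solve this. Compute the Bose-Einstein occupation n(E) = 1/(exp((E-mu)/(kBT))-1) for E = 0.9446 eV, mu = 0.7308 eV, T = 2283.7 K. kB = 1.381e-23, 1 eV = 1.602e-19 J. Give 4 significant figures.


Step 1: (E - mu) = 0.2138 eV
Step 2: x = (E-mu)*eV/(kB*T) = 0.2138*1.602e-19/(1.381e-23*2283.7) = 1.086
Step 3: exp(x) = 2.962
Step 4: n = 1/(exp(x)-1) = 0.5096

0.5096


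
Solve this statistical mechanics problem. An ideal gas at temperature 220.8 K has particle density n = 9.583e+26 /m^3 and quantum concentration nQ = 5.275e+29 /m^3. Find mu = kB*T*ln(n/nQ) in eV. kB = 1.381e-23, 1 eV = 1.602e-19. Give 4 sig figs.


Step 1: n/nQ = 9.583e+26/5.275e+29 = 0.001817
Step 2: ln(n/nQ) = -6.311
Step 3: mu = kB*T*ln(n/nQ) = 3.049e-21*-6.311 = -1.924e-20 J
Step 4: Convert to eV: -1.924e-20/1.602e-19 = -0.1201 eV

-0.1201


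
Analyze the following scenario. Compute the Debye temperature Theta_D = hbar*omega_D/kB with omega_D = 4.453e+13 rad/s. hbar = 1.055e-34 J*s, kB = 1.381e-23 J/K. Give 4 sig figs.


Step 1: hbar*omega_D = 1.055e-34 * 4.453e+13 = 4.698e-21 J
Step 2: Theta_D = 4.698e-21 / 1.381e-23
Step 3: Theta_D = 340.2 K

340.2


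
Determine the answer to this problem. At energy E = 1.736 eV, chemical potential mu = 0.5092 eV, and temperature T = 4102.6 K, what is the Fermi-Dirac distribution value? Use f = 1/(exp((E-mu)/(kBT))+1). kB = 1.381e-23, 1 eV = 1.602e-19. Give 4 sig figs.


Step 1: (E - mu) = 1.736 - 0.5092 = 1.227 eV
Step 2: Convert: (E-mu)*eV = 1.965e-19 J
Step 3: x = (E-mu)*eV/(kB*T) = 3.469
Step 4: f = 1/(exp(3.469)+1) = 0.03021

0.03021


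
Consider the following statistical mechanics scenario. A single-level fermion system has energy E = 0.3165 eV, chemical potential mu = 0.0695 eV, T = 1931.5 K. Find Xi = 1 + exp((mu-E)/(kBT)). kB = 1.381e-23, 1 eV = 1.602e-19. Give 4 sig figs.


Step 1: (mu - E) = 0.0695 - 0.3165 = -0.247 eV
Step 2: x = (mu-E)*eV/(kB*T) = -0.247*1.602e-19/(1.381e-23*1931.5) = -1.483
Step 3: exp(x) = 0.2269
Step 4: Xi = 1 + 0.2269 = 1.227

1.227


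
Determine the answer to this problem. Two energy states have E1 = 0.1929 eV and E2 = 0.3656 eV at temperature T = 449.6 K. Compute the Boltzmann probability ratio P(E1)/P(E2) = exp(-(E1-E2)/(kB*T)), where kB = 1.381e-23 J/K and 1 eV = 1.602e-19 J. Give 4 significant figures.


Step 1: Compute energy difference dE = E1 - E2 = 0.1929 - 0.3656 = -0.1727 eV
Step 2: Convert to Joules: dE_J = -0.1727 * 1.602e-19 = -2.767e-20 J
Step 3: Compute exponent = -dE_J / (kB * T) = -(-2.767e-20) / (1.381e-23 * 449.6) = 4.456
Step 4: P(E1)/P(E2) = exp(4.456) = 86.13

86.13


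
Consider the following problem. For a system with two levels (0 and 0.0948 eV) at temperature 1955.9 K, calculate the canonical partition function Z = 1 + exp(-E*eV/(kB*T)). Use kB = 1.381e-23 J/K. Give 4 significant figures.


Step 1: Compute beta*E = E*eV/(kB*T) = 0.0948*1.602e-19/(1.381e-23*1955.9) = 0.5623
Step 2: exp(-beta*E) = exp(-0.5623) = 0.5699
Step 3: Z = 1 + 0.5699 = 1.57

1.57


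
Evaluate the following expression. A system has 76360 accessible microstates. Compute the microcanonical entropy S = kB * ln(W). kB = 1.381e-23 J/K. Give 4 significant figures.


Step 1: ln(W) = ln(76360) = 11.24
Step 2: S = kB * ln(W) = 1.381e-23 * 11.24
Step 3: S = 1.553e-22 J/K

1.553e-22


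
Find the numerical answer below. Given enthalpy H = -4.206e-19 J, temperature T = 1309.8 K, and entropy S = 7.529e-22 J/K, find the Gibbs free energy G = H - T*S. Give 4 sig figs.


Step 1: T*S = 1309.8 * 7.529e-22 = 9.861e-19 J
Step 2: G = H - T*S = -4.206e-19 - 9.861e-19
Step 3: G = -1.407e-18 J

-1.407e-18


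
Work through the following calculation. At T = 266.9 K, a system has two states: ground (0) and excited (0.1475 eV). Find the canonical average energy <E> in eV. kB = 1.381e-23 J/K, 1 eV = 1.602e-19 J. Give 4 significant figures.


Step 1: beta*E = 0.1475*1.602e-19/(1.381e-23*266.9) = 6.411
Step 2: exp(-beta*E) = 0.001644
Step 3: <E> = 0.1475*0.001644/(1+0.001644) = 0.000242 eV

0.000242


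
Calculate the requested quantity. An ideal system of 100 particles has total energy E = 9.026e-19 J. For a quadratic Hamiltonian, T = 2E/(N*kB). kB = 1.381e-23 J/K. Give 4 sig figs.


Step 1: Numerator = 2*E = 2*9.026e-19 = 1.805e-18 J
Step 2: Denominator = N*kB = 100*1.381e-23 = 1.381e-21
Step 3: T = 1.805e-18 / 1.381e-21 = 1307 K

1307


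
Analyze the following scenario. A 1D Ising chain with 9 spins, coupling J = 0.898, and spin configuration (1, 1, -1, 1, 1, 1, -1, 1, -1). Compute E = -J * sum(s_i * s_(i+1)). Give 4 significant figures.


Step 1: Nearest-neighbor products: 1, -1, -1, 1, 1, -1, -1, -1
Step 2: Sum of products = -2
Step 3: E = -0.898 * -2 = 1.796

1.796


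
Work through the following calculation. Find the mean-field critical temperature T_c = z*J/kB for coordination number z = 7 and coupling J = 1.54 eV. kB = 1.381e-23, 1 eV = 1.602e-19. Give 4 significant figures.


Step 1: z*J = 7*1.54 = 10.78 eV
Step 2: Convert to Joules: 10.78*1.602e-19 = 1.727e-18 J
Step 3: T_c = 1.727e-18 / 1.381e-23 = 1.251e+05 K

1.251e+05


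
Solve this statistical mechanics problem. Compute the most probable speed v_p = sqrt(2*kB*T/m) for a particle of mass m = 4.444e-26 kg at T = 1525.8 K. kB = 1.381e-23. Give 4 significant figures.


Step 1: Numerator = 2*kB*T = 2*1.381e-23*1525.8 = 4.214e-20
Step 2: Ratio = 4.214e-20 / 4.444e-26 = 9.483e+05
Step 3: v_p = sqrt(9.483e+05) = 973.8 m/s

973.8


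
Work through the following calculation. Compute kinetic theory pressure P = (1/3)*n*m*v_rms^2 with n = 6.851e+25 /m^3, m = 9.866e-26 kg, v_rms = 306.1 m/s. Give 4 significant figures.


Step 1: v_rms^2 = 306.1^2 = 9.37e+04
Step 2: n*m = 6.851e+25*9.866e-26 = 6.759
Step 3: P = (1/3)*6.759*9.37e+04 = 2.111e+05 Pa

2.111e+05


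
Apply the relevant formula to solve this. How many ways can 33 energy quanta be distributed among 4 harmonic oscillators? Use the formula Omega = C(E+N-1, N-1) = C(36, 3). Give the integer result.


Step 1: Use binomial coefficient C(36, 3)
Step 2: Numerator = 36! / 33!
Step 3: Denominator = 3!
Step 4: Omega = 7140

7140


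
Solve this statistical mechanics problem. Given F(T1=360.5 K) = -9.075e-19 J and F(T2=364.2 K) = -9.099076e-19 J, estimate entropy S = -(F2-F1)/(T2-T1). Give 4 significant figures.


Step 1: dF = F2 - F1 = -9.099076e-19 - (-9.075e-19) = -2.4076e-21 J
Step 2: dT = T2 - T1 = 364.2 - 360.5 = 3.7 K
Step 3: S = -dF/dT = -(-2.4076e-21)/3.7 = 6.507e-22 J/K

6.507e-22


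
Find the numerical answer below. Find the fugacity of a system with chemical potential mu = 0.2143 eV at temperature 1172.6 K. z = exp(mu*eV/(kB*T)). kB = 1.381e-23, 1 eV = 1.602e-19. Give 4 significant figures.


Step 1: Convert mu to Joules: 0.2143*1.602e-19 = 3.433e-20 J
Step 2: kB*T = 1.381e-23*1172.6 = 1.619e-20 J
Step 3: mu/(kB*T) = 2.12
Step 4: z = exp(2.12) = 8.331

8.331


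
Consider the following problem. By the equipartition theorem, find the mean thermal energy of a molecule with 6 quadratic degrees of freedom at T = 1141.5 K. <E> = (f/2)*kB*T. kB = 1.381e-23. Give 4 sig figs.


Step 1: f/2 = 6/2 = 3
Step 2: kB*T = 1.381e-23 * 1141.5 = 1.576e-20
Step 3: <E> = 3 * 1.576e-20 = 4.729e-20 J

4.729e-20


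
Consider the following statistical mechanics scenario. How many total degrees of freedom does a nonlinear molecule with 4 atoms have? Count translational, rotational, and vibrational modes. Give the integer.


Step 1: Translational DOF = 3
Step 2: Rotational DOF (nonlinear) = 3
Step 3: Vibrational DOF = 3*4 - 6 = 6
Step 4: Total = 3 + 3 + 6 = 12

12


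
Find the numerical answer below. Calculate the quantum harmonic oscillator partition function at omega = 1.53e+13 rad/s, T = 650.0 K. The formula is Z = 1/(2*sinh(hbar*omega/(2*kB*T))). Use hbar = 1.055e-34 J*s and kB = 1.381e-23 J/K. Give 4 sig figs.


Step 1: Compute x = hbar*omega/(kB*T) = 1.055e-34*1.53e+13/(1.381e-23*650.0) = 0.1798
Step 2: x/2 = 0.08991
Step 3: sinh(x/2) = 0.09003
Step 4: Z = 1/(2*0.09003) = 5.554

5.554


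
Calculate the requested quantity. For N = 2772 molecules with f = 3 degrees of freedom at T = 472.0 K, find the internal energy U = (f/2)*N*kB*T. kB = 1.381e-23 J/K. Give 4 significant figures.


Step 1: f/2 = 3/2 = 1.5
Step 2: N*kB*T = 2772*1.381e-23*472.0 = 1.807e-17
Step 3: U = 1.5 * 1.807e-17 = 2.71e-17 J

2.71e-17


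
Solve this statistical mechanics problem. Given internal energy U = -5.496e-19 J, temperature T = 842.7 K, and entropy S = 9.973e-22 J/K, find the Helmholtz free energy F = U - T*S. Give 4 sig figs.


Step 1: T*S = 842.7 * 9.973e-22 = 8.404e-19 J
Step 2: F = U - T*S = -5.496e-19 - 8.404e-19
Step 3: F = -1.39e-18 J

-1.39e-18


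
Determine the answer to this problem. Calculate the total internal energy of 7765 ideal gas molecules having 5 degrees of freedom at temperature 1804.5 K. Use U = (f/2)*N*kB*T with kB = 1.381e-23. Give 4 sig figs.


Step 1: f/2 = 5/2 = 2.5
Step 2: N*kB*T = 7765*1.381e-23*1804.5 = 1.935e-16
Step 3: U = 2.5 * 1.935e-16 = 4.838e-16 J

4.838e-16


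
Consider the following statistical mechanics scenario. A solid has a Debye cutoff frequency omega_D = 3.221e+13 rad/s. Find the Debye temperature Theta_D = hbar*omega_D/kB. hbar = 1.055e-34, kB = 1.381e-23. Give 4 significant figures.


Step 1: hbar*omega_D = 1.055e-34 * 3.221e+13 = 3.398e-21 J
Step 2: Theta_D = 3.398e-21 / 1.381e-23
Step 3: Theta_D = 246.1 K

246.1


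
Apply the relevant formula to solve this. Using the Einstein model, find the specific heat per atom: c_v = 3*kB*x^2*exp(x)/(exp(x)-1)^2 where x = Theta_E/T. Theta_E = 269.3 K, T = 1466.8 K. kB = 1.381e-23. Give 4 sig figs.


Step 1: x = Theta_E/T = 269.3/1466.8 = 0.1836
Step 2: x^2 = 0.03371
Step 3: exp(x) = 1.202
Step 4: c_v = 3*1.381e-23*0.03371*1.202/(1.202-1)^2 = 4.131e-23

4.131e-23


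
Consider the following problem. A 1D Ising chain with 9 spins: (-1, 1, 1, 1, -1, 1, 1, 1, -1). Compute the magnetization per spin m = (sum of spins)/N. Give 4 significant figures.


Step 1: Count up spins (+1): 6, down spins (-1): 3
Step 2: Total magnetization M = 6 - 3 = 3
Step 3: m = M/N = 3/9 = 0.3333

0.3333


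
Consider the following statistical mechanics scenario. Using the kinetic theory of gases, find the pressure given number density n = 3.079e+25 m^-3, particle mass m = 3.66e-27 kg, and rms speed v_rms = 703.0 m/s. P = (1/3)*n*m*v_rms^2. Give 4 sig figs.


Step 1: v_rms^2 = 703.0^2 = 4.942e+05
Step 2: n*m = 3.079e+25*3.66e-27 = 0.1127
Step 3: P = (1/3)*0.1127*4.942e+05 = 1.856e+04 Pa

1.856e+04


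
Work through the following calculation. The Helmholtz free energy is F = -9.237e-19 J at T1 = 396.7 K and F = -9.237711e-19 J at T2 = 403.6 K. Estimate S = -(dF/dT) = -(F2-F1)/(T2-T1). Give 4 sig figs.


Step 1: dF = F2 - F1 = -9.237711e-19 - (-9.237e-19) = -7.11e-23 J
Step 2: dT = T2 - T1 = 403.6 - 396.7 = 6.9 K
Step 3: S = -dF/dT = -(-7.11e-23)/6.9 = 1.03e-23 J/K

1.03e-23


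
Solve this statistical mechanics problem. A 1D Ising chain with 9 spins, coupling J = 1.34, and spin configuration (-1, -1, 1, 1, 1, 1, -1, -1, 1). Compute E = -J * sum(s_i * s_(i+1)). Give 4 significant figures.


Step 1: Nearest-neighbor products: 1, -1, 1, 1, 1, -1, 1, -1
Step 2: Sum of products = 2
Step 3: E = -1.34 * 2 = -2.68

-2.68


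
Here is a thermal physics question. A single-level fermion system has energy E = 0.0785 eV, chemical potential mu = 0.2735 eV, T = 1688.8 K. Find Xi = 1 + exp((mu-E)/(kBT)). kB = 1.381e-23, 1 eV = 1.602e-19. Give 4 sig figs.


Step 1: (mu - E) = 0.2735 - 0.0785 = 0.195 eV
Step 2: x = (mu-E)*eV/(kB*T) = 0.195*1.602e-19/(1.381e-23*1688.8) = 1.339
Step 3: exp(x) = 3.817
Step 4: Xi = 1 + 3.817 = 4.817

4.817


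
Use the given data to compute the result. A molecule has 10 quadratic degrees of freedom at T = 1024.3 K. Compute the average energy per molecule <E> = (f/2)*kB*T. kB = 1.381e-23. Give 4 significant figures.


Step 1: f/2 = 10/2 = 5
Step 2: kB*T = 1.381e-23 * 1024.3 = 1.415e-20
Step 3: <E> = 5 * 1.415e-20 = 7.073e-20 J

7.073e-20


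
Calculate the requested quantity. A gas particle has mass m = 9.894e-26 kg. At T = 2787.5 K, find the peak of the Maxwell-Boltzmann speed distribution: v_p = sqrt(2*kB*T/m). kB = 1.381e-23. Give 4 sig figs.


Step 1: Numerator = 2*kB*T = 2*1.381e-23*2787.5 = 7.699e-20
Step 2: Ratio = 7.699e-20 / 9.894e-26 = 7.782e+05
Step 3: v_p = sqrt(7.782e+05) = 882.1 m/s

882.1


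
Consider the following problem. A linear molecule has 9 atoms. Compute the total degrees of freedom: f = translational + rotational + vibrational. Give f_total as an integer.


Step 1: Translational DOF = 3
Step 2: Rotational DOF (linear) = 2
Step 3: Vibrational DOF = 3*9 - 5 = 22
Step 4: Total = 3 + 2 + 22 = 27

27


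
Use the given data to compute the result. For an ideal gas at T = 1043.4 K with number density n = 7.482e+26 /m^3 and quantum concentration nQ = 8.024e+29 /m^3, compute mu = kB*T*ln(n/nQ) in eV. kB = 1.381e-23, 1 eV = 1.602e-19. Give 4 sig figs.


Step 1: n/nQ = 7.482e+26/8.024e+29 = 0.0009325
Step 2: ln(n/nQ) = -6.978
Step 3: mu = kB*T*ln(n/nQ) = 1.441e-20*-6.978 = -1.005e-19 J
Step 4: Convert to eV: -1.005e-19/1.602e-19 = -0.6276 eV

-0.6276


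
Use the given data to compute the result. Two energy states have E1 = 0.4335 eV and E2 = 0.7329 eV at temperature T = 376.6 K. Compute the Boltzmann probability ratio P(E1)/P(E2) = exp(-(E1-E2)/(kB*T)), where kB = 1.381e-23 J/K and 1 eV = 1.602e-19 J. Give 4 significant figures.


Step 1: Compute energy difference dE = E1 - E2 = 0.4335 - 0.7329 = -0.2994 eV
Step 2: Convert to Joules: dE_J = -0.2994 * 1.602e-19 = -4.796e-20 J
Step 3: Compute exponent = -dE_J / (kB * T) = -(-4.796e-20) / (1.381e-23 * 376.6) = 9.222
Step 4: P(E1)/P(E2) = exp(9.222) = 1.012e+04

1.012e+04


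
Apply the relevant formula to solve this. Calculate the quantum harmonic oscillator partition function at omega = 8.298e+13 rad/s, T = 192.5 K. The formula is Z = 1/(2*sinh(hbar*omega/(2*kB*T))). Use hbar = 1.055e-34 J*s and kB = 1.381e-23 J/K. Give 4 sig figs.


Step 1: Compute x = hbar*omega/(kB*T) = 1.055e-34*8.298e+13/(1.381e-23*192.5) = 3.293
Step 2: x/2 = 1.647
Step 3: sinh(x/2) = 2.498
Step 4: Z = 1/(2*2.498) = 0.2001

0.2001


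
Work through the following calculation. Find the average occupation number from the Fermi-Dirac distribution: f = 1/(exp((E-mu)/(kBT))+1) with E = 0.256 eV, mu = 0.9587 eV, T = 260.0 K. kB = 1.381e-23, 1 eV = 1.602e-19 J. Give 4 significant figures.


Step 1: (E - mu) = 0.256 - 0.9587 = -0.7027 eV
Step 2: Convert: (E-mu)*eV = -1.126e-19 J
Step 3: x = (E-mu)*eV/(kB*T) = -31.35
Step 4: f = 1/(exp(-31.35)+1) = 1

1


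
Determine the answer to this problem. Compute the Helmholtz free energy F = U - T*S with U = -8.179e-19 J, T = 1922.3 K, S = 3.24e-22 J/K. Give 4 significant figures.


Step 1: T*S = 1922.3 * 3.24e-22 = 6.228e-19 J
Step 2: F = U - T*S = -8.179e-19 - 6.228e-19
Step 3: F = -1.441e-18 J

-1.441e-18


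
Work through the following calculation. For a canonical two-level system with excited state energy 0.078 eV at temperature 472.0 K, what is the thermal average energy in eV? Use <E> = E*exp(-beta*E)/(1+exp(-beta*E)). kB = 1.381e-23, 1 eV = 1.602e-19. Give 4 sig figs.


Step 1: beta*E = 0.078*1.602e-19/(1.381e-23*472.0) = 1.917
Step 2: exp(-beta*E) = 0.147
Step 3: <E> = 0.078*0.147/(1+0.147) = 0.009999 eV

0.009999


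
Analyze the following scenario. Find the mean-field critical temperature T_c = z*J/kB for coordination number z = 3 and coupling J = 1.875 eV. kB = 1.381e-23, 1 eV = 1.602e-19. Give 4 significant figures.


Step 1: z*J = 3*1.875 = 5.625 eV
Step 2: Convert to Joules: 5.625*1.602e-19 = 9.011e-19 J
Step 3: T_c = 9.011e-19 / 1.381e-23 = 6.525e+04 K

6.525e+04


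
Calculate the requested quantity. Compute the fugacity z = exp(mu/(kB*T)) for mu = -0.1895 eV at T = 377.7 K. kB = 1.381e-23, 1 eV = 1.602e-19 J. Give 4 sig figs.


Step 1: Convert mu to Joules: -0.1895*1.602e-19 = -3.036e-20 J
Step 2: kB*T = 1.381e-23*377.7 = 5.216e-21 J
Step 3: mu/(kB*T) = -5.82
Step 4: z = exp(-5.82) = 0.002967

0.002967


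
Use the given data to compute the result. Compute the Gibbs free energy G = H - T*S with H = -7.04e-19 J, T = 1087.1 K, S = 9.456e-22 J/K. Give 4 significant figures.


Step 1: T*S = 1087.1 * 9.456e-22 = 1.028e-18 J
Step 2: G = H - T*S = -7.04e-19 - 1.028e-18
Step 3: G = -1.732e-18 J

-1.732e-18


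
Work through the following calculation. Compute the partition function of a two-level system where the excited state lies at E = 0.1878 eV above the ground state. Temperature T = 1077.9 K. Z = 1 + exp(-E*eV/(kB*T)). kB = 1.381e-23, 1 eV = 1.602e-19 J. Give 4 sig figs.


Step 1: Compute beta*E = E*eV/(kB*T) = 0.1878*1.602e-19/(1.381e-23*1077.9) = 2.021
Step 2: exp(-beta*E) = exp(-2.021) = 0.1325
Step 3: Z = 1 + 0.1325 = 1.133

1.133


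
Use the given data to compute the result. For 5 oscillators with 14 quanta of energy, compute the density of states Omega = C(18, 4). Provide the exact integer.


Step 1: Use binomial coefficient C(18, 4)
Step 2: Numerator = 18! / 14!
Step 3: Denominator = 4!
Step 4: Omega = 3060

3060


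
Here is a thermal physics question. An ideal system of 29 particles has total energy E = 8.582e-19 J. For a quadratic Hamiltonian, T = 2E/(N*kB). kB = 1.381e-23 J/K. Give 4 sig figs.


Step 1: Numerator = 2*E = 2*8.582e-19 = 1.716e-18 J
Step 2: Denominator = N*kB = 29*1.381e-23 = 4.005e-22
Step 3: T = 1.716e-18 / 4.005e-22 = 4286 K

4286


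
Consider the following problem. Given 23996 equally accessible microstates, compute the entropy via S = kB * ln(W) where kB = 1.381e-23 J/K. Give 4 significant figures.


Step 1: ln(W) = ln(23996) = 10.09
Step 2: S = kB * ln(W) = 1.381e-23 * 10.09
Step 3: S = 1.393e-22 J/K

1.393e-22


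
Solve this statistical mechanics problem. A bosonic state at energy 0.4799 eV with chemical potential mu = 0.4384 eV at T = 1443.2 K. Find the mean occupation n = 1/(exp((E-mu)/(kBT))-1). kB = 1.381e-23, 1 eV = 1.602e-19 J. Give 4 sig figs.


Step 1: (E - mu) = 0.0415 eV
Step 2: x = (E-mu)*eV/(kB*T) = 0.0415*1.602e-19/(1.381e-23*1443.2) = 0.3336
Step 3: exp(x) = 1.396
Step 4: n = 1/(exp(x)-1) = 2.526

2.526


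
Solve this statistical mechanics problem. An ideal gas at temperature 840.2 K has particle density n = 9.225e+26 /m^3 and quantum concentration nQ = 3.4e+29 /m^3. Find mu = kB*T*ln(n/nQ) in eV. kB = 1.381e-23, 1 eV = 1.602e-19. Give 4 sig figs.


Step 1: n/nQ = 9.225e+26/3.4e+29 = 0.002713
Step 2: ln(n/nQ) = -5.91
Step 3: mu = kB*T*ln(n/nQ) = 1.16e-20*-5.91 = -6.857e-20 J
Step 4: Convert to eV: -6.857e-20/1.602e-19 = -0.428 eV

-0.428


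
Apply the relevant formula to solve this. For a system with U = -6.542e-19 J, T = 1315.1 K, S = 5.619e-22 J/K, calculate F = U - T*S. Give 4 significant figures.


Step 1: T*S = 1315.1 * 5.619e-22 = 7.39e-19 J
Step 2: F = U - T*S = -6.542e-19 - 7.39e-19
Step 3: F = -1.393e-18 J

-1.393e-18


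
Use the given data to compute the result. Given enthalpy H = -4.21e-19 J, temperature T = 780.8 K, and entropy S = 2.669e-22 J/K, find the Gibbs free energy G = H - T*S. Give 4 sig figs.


Step 1: T*S = 780.8 * 2.669e-22 = 2.084e-19 J
Step 2: G = H - T*S = -4.21e-19 - 2.084e-19
Step 3: G = -6.294e-19 J

-6.294e-19


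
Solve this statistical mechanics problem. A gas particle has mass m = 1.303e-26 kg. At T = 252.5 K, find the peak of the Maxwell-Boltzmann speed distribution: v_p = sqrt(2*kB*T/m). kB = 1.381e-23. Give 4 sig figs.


Step 1: Numerator = 2*kB*T = 2*1.381e-23*252.5 = 6.974e-21
Step 2: Ratio = 6.974e-21 / 1.303e-26 = 5.352e+05
Step 3: v_p = sqrt(5.352e+05) = 731.6 m/s

731.6


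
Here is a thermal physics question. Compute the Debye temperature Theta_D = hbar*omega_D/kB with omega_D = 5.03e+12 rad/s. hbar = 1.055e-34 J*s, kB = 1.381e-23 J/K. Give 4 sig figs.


Step 1: hbar*omega_D = 1.055e-34 * 5.03e+12 = 5.307e-22 J
Step 2: Theta_D = 5.307e-22 / 1.381e-23
Step 3: Theta_D = 38.43 K

38.43


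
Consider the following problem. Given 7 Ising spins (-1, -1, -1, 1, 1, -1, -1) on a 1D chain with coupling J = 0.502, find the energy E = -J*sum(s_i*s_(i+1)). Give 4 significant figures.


Step 1: Nearest-neighbor products: 1, 1, -1, 1, -1, 1
Step 2: Sum of products = 2
Step 3: E = -0.502 * 2 = -1.004

-1.004


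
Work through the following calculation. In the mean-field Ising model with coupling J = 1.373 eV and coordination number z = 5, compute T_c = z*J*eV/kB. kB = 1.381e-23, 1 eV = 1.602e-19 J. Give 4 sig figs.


Step 1: z*J = 5*1.373 = 6.865 eV
Step 2: Convert to Joules: 6.865*1.602e-19 = 1.1e-18 J
Step 3: T_c = 1.1e-18 / 1.381e-23 = 7.964e+04 K

7.964e+04


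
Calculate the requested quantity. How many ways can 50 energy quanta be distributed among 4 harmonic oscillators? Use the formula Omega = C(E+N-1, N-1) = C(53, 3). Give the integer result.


Step 1: Use binomial coefficient C(53, 3)
Step 2: Numerator = 53! / 50!
Step 3: Denominator = 3!
Step 4: Omega = 23426

23426


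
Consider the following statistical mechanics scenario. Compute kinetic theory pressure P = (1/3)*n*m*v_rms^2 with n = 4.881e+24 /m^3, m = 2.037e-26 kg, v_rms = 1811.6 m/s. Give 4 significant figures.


Step 1: v_rms^2 = 1811.6^2 = 3.282e+06
Step 2: n*m = 4.881e+24*2.037e-26 = 0.09943
Step 3: P = (1/3)*0.09943*3.282e+06 = 1.088e+05 Pa

1.088e+05


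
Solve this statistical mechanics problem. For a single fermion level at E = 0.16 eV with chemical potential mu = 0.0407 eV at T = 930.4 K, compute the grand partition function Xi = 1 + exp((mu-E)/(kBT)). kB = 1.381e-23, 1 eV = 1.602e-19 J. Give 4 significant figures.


Step 1: (mu - E) = 0.0407 - 0.16 = -0.1193 eV
Step 2: x = (mu-E)*eV/(kB*T) = -0.1193*1.602e-19/(1.381e-23*930.4) = -1.487
Step 3: exp(x) = 0.226
Step 4: Xi = 1 + 0.226 = 1.226

1.226


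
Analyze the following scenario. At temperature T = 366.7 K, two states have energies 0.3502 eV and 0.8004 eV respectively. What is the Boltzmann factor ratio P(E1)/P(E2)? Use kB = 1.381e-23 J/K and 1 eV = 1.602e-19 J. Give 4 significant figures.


Step 1: Compute energy difference dE = E1 - E2 = 0.3502 - 0.8004 = -0.4502 eV
Step 2: Convert to Joules: dE_J = -0.4502 * 1.602e-19 = -7.212e-20 J
Step 3: Compute exponent = -dE_J / (kB * T) = -(-7.212e-20) / (1.381e-23 * 366.7) = 14.24
Step 4: P(E1)/P(E2) = exp(14.24) = 1.531e+06

1.531e+06


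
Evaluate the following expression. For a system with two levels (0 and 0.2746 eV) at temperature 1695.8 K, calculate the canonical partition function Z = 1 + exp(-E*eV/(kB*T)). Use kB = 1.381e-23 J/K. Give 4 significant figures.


Step 1: Compute beta*E = E*eV/(kB*T) = 0.2746*1.602e-19/(1.381e-23*1695.8) = 1.878
Step 2: exp(-beta*E) = exp(-1.878) = 0.1528
Step 3: Z = 1 + 0.1528 = 1.153

1.153


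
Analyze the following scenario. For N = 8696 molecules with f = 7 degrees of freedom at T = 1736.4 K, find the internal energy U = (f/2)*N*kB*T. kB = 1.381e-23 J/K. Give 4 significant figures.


Step 1: f/2 = 7/2 = 3.5
Step 2: N*kB*T = 8696*1.381e-23*1736.4 = 2.085e-16
Step 3: U = 3.5 * 2.085e-16 = 7.298e-16 J

7.298e-16


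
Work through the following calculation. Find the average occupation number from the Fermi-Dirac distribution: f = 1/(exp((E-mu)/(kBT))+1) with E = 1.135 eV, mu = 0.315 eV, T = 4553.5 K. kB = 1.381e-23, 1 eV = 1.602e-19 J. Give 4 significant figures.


Step 1: (E - mu) = 1.135 - 0.315 = 0.82 eV
Step 2: Convert: (E-mu)*eV = 1.314e-19 J
Step 3: x = (E-mu)*eV/(kB*T) = 2.089
Step 4: f = 1/(exp(2.089)+1) = 0.1102

0.1102


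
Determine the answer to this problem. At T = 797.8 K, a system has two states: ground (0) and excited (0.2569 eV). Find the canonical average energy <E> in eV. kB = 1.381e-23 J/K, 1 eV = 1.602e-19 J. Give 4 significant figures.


Step 1: beta*E = 0.2569*1.602e-19/(1.381e-23*797.8) = 3.735
Step 2: exp(-beta*E) = 0.02386
Step 3: <E> = 0.2569*0.02386/(1+0.02386) = 0.005988 eV

0.005988


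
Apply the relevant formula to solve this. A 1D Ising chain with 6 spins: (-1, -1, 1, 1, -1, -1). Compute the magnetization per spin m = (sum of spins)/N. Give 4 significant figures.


Step 1: Count up spins (+1): 2, down spins (-1): 4
Step 2: Total magnetization M = 2 - 4 = -2
Step 3: m = M/N = -2/6 = -0.3333

-0.3333


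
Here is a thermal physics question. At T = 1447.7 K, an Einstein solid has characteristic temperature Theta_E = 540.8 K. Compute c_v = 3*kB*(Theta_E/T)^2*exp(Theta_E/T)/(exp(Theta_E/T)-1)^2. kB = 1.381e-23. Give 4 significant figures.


Step 1: x = Theta_E/T = 540.8/1447.7 = 0.3736
Step 2: x^2 = 0.1395
Step 3: exp(x) = 1.453
Step 4: c_v = 3*1.381e-23*0.1395*1.453/(1.453-1)^2 = 4.095e-23

4.095e-23


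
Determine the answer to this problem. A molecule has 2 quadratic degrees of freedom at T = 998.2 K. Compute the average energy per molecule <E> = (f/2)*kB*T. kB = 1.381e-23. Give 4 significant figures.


Step 1: f/2 = 2/2 = 1
Step 2: kB*T = 1.381e-23 * 998.2 = 1.379e-20
Step 3: <E> = 1 * 1.379e-20 = 1.379e-20 J

1.379e-20


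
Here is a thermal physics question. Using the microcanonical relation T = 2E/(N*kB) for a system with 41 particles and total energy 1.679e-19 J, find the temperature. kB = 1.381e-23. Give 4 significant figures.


Step 1: Numerator = 2*E = 2*1.679e-19 = 3.358e-19 J
Step 2: Denominator = N*kB = 41*1.381e-23 = 5.662e-22
Step 3: T = 3.358e-19 / 5.662e-22 = 593.1 K

593.1


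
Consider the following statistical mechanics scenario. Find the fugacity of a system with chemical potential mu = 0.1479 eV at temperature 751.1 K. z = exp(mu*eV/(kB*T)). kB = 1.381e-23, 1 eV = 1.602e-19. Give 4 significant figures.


Step 1: Convert mu to Joules: 0.1479*1.602e-19 = 2.369e-20 J
Step 2: kB*T = 1.381e-23*751.1 = 1.037e-20 J
Step 3: mu/(kB*T) = 2.284
Step 4: z = exp(2.284) = 9.818

9.818


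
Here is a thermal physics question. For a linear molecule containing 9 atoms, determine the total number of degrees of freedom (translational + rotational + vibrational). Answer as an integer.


Step 1: Translational DOF = 3
Step 2: Rotational DOF (linear) = 2
Step 3: Vibrational DOF = 3*9 - 5 = 22
Step 4: Total = 3 + 2 + 22 = 27

27


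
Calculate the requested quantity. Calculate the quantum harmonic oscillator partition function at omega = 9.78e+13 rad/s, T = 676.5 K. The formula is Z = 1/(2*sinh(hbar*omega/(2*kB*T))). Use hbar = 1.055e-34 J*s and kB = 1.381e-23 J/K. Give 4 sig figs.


Step 1: Compute x = hbar*omega/(kB*T) = 1.055e-34*9.78e+13/(1.381e-23*676.5) = 1.104
Step 2: x/2 = 0.5522
Step 3: sinh(x/2) = 0.5807
Step 4: Z = 1/(2*0.5807) = 0.861

0.861


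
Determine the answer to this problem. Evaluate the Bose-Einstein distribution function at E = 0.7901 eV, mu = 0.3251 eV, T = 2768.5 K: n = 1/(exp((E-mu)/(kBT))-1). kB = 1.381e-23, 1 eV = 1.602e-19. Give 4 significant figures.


Step 1: (E - mu) = 0.465 eV
Step 2: x = (E-mu)*eV/(kB*T) = 0.465*1.602e-19/(1.381e-23*2768.5) = 1.948
Step 3: exp(x) = 7.017
Step 4: n = 1/(exp(x)-1) = 0.1662

0.1662


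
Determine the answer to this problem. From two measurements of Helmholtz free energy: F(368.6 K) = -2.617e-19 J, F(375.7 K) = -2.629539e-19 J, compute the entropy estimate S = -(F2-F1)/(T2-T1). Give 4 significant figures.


Step 1: dF = F2 - F1 = -2.629539e-19 - (-2.617e-19) = -1.2539e-21 J
Step 2: dT = T2 - T1 = 375.7 - 368.6 = 7.1 K
Step 3: S = -dF/dT = -(-1.2539e-21)/7.1 = 1.766e-22 J/K

1.766e-22


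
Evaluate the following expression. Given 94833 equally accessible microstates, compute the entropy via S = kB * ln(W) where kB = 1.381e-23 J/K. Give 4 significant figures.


Step 1: ln(W) = ln(94833) = 11.46
Step 2: S = kB * ln(W) = 1.381e-23 * 11.46
Step 3: S = 1.583e-22 J/K

1.583e-22


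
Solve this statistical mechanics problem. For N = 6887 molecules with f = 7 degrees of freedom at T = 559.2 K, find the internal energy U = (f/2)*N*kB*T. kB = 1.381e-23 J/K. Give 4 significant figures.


Step 1: f/2 = 7/2 = 3.5
Step 2: N*kB*T = 6887*1.381e-23*559.2 = 5.319e-17
Step 3: U = 3.5 * 5.319e-17 = 1.861e-16 J

1.861e-16


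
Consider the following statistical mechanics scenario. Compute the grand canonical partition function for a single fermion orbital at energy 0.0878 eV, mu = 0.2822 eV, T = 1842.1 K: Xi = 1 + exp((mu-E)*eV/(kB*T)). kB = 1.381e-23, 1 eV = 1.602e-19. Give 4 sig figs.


Step 1: (mu - E) = 0.2822 - 0.0878 = 0.1944 eV
Step 2: x = (mu-E)*eV/(kB*T) = 0.1944*1.602e-19/(1.381e-23*1842.1) = 1.224
Step 3: exp(x) = 3.401
Step 4: Xi = 1 + 3.401 = 4.401

4.401


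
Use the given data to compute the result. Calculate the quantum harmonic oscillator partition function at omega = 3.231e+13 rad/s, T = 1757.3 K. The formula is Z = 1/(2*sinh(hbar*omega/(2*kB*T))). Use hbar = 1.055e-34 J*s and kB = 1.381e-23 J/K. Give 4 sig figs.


Step 1: Compute x = hbar*omega/(kB*T) = 1.055e-34*3.231e+13/(1.381e-23*1757.3) = 0.1405
Step 2: x/2 = 0.07023
Step 3: sinh(x/2) = 0.07029
Step 4: Z = 1/(2*0.07029) = 7.114

7.114


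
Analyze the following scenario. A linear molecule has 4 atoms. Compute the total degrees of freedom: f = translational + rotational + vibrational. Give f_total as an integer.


Step 1: Translational DOF = 3
Step 2: Rotational DOF (linear) = 2
Step 3: Vibrational DOF = 3*4 - 5 = 7
Step 4: Total = 3 + 2 + 7 = 12

12


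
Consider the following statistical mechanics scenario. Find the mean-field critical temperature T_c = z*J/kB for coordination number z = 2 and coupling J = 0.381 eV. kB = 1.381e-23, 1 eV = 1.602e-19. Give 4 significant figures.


Step 1: z*J = 2*0.381 = 0.762 eV
Step 2: Convert to Joules: 0.762*1.602e-19 = 1.221e-19 J
Step 3: T_c = 1.221e-19 / 1.381e-23 = 8839 K

8839


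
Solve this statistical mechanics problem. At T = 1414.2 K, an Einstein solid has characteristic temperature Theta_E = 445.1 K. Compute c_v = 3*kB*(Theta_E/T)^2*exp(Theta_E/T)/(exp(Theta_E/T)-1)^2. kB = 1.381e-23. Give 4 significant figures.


Step 1: x = Theta_E/T = 445.1/1414.2 = 0.3147
Step 2: x^2 = 0.09906
Step 3: exp(x) = 1.37
Step 4: c_v = 3*1.381e-23*0.09906*1.37/(1.37-1)^2 = 4.109e-23

4.109e-23


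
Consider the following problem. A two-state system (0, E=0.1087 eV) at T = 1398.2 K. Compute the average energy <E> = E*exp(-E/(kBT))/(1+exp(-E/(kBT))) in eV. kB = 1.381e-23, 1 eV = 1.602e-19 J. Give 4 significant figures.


Step 1: beta*E = 0.1087*1.602e-19/(1.381e-23*1398.2) = 0.9018
Step 2: exp(-beta*E) = 0.4058
Step 3: <E> = 0.1087*0.4058/(1+0.4058) = 0.03138 eV

0.03138


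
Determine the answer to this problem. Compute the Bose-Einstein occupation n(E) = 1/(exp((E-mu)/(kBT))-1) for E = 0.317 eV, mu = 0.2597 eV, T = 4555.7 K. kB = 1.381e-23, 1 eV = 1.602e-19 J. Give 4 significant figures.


Step 1: (E - mu) = 0.0573 eV
Step 2: x = (E-mu)*eV/(kB*T) = 0.0573*1.602e-19/(1.381e-23*4555.7) = 0.1459
Step 3: exp(x) = 1.157
Step 4: n = 1/(exp(x)-1) = 6.366

6.366


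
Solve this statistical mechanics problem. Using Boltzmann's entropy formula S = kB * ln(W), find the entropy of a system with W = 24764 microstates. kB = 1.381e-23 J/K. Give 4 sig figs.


Step 1: ln(W) = ln(24764) = 10.12
Step 2: S = kB * ln(W) = 1.381e-23 * 10.12
Step 3: S = 1.397e-22 J/K

1.397e-22


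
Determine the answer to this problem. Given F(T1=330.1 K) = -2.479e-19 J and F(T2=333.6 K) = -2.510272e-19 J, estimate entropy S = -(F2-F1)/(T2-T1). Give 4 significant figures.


Step 1: dF = F2 - F1 = -2.510272e-19 - (-2.479e-19) = -3.1272e-21 J
Step 2: dT = T2 - T1 = 333.6 - 330.1 = 3.5 K
Step 3: S = -dF/dT = -(-3.1272e-21)/3.5 = 8.935e-22 J/K

8.935e-22


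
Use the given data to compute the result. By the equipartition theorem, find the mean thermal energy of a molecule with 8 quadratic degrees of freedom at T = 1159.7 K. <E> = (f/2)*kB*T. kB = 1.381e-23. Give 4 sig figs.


Step 1: f/2 = 8/2 = 4
Step 2: kB*T = 1.381e-23 * 1159.7 = 1.602e-20
Step 3: <E> = 4 * 1.602e-20 = 6.406e-20 J

6.406e-20


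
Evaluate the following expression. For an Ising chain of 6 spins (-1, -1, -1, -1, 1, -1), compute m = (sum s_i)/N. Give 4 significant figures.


Step 1: Count up spins (+1): 1, down spins (-1): 5
Step 2: Total magnetization M = 1 - 5 = -4
Step 3: m = M/N = -4/6 = -0.6667

-0.6667


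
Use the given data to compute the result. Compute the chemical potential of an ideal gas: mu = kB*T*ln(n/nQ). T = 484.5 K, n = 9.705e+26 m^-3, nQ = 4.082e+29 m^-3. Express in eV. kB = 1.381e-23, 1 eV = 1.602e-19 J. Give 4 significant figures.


Step 1: n/nQ = 9.705e+26/4.082e+29 = 0.002378
Step 2: ln(n/nQ) = -6.042
Step 3: mu = kB*T*ln(n/nQ) = 6.691e-21*-6.042 = -4.042e-20 J
Step 4: Convert to eV: -4.042e-20/1.602e-19 = -0.2523 eV

-0.2523


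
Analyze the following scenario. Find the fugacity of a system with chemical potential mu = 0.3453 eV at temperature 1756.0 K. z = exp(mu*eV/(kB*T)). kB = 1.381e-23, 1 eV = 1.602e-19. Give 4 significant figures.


Step 1: Convert mu to Joules: 0.3453*1.602e-19 = 5.532e-20 J
Step 2: kB*T = 1.381e-23*1756.0 = 2.425e-20 J
Step 3: mu/(kB*T) = 2.281
Step 4: z = exp(2.281) = 9.787

9.787


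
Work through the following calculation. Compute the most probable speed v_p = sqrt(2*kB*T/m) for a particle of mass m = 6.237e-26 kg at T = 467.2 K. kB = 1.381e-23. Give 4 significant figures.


Step 1: Numerator = 2*kB*T = 2*1.381e-23*467.2 = 1.29e-20
Step 2: Ratio = 1.29e-20 / 6.237e-26 = 2.069e+05
Step 3: v_p = sqrt(2.069e+05) = 454.9 m/s

454.9


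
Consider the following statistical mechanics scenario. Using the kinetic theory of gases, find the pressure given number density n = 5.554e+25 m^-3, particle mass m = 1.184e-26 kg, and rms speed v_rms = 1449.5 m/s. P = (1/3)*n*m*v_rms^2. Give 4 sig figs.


Step 1: v_rms^2 = 1449.5^2 = 2.101e+06
Step 2: n*m = 5.554e+25*1.184e-26 = 0.6576
Step 3: P = (1/3)*0.6576*2.101e+06 = 4.605e+05 Pa

4.605e+05


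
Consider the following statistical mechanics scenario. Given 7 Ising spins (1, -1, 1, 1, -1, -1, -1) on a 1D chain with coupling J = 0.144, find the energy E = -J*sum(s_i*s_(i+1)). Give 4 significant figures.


Step 1: Nearest-neighbor products: -1, -1, 1, -1, 1, 1
Step 2: Sum of products = 0
Step 3: E = -0.144 * 0 = 0

0


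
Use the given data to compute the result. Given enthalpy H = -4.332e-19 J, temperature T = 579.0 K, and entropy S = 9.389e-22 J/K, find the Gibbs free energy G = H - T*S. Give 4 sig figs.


Step 1: T*S = 579.0 * 9.389e-22 = 5.436e-19 J
Step 2: G = H - T*S = -4.332e-19 - 5.436e-19
Step 3: G = -9.768e-19 J

-9.768e-19


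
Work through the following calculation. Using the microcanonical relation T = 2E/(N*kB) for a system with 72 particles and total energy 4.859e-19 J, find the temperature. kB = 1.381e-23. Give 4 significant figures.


Step 1: Numerator = 2*E = 2*4.859e-19 = 9.718e-19 J
Step 2: Denominator = N*kB = 72*1.381e-23 = 9.943e-22
Step 3: T = 9.718e-19 / 9.943e-22 = 977.4 K

977.4


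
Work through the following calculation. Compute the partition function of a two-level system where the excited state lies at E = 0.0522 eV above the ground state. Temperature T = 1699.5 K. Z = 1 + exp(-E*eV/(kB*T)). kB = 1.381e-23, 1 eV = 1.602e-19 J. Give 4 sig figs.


Step 1: Compute beta*E = E*eV/(kB*T) = 0.0522*1.602e-19/(1.381e-23*1699.5) = 0.3563
Step 2: exp(-beta*E) = exp(-0.3563) = 0.7003
Step 3: Z = 1 + 0.7003 = 1.7

1.7
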